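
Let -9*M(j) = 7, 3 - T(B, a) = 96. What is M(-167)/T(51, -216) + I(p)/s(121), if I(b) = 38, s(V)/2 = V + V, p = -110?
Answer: 17597/202554 ≈ 0.086876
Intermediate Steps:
T(B, a) = -93 (T(B, a) = 3 - 1*96 = 3 - 96 = -93)
s(V) = 4*V (s(V) = 2*(V + V) = 2*(2*V) = 4*V)
M(j) = -7/9 (M(j) = -⅑*7 = -7/9)
M(-167)/T(51, -216) + I(p)/s(121) = -7/9/(-93) + 38/((4*121)) = -7/9*(-1/93) + 38/484 = 7/837 + 38*(1/484) = 7/837 + 19/242 = 17597/202554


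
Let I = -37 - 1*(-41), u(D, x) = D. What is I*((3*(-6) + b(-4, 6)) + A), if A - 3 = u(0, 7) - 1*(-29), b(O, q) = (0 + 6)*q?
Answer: 200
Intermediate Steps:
b(O, q) = 6*q
I = 4 (I = -37 + 41 = 4)
A = 32 (A = 3 + (0 - 1*(-29)) = 3 + (0 + 29) = 3 + 29 = 32)
I*((3*(-6) + b(-4, 6)) + A) = 4*((3*(-6) + 6*6) + 32) = 4*((-18 + 36) + 32) = 4*(18 + 32) = 4*50 = 200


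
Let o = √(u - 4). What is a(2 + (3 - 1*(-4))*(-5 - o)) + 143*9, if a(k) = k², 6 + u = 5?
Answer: 2131 + 462*I*√5 ≈ 2131.0 + 1033.1*I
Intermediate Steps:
u = -1 (u = -6 + 5 = -1)
o = I*√5 (o = √(-1 - 4) = √(-5) = I*√5 ≈ 2.2361*I)
a(2 + (3 - 1*(-4))*(-5 - o)) + 143*9 = (2 + (3 - 1*(-4))*(-5 - I*√5))² + 143*9 = (2 + (3 + 4)*(-5 - I*√5))² + 1287 = (2 + 7*(-5 - I*√5))² + 1287 = (2 + (-35 - 7*I*√5))² + 1287 = (-33 - 7*I*√5)² + 1287 = 1287 + (-33 - 7*I*√5)²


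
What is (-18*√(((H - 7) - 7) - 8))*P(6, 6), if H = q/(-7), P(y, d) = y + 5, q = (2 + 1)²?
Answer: -198*I*√1141/7 ≈ -955.45*I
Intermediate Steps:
q = 9 (q = 3² = 9)
P(y, d) = 5 + y
H = -9/7 (H = 9/(-7) = 9*(-⅐) = -9/7 ≈ -1.2857)
(-18*√(((H - 7) - 7) - 8))*P(6, 6) = (-18*√(((-9/7 - 7) - 7) - 8))*(5 + 6) = -18*√((-58/7 - 7) - 8)*11 = -18*√(-107/7 - 8)*11 = -18*I*√1141/7*11 = -198*I*√1141/7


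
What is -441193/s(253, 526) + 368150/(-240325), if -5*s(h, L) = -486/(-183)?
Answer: 1293560048633/1557306 ≈ 8.3064e+5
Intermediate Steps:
s(h, L) = -162/305 (s(h, L) = -(-486)/(5*(-183)) = -(-486)*(-1)/(5*183) = -1/5*162/61 = -162/305)
-441193/s(253, 526) + 368150/(-240325) = -441193/(-162/305) + 368150/(-240325) = -441193*(-305/162) + 368150*(-1/240325) = 134563865/162 - 14726/9613 = 1293560048633/1557306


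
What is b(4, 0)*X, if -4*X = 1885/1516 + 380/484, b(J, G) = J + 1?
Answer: -1860525/733744 ≈ -2.5357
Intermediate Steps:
b(J, G) = 1 + J
X = -372105/733744 (X = -(1885/1516 + 380/484)/4 = -(1885*(1/1516) + 380*(1/484))/4 = -(1885/1516 + 95/121)/4 = -¼*372105/183436 = -372105/733744 ≈ -0.50713)
b(4, 0)*X = (1 + 4)*(-372105/733744) = 5*(-372105/733744) = -1860525/733744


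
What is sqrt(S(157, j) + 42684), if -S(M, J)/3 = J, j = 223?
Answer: sqrt(42015) ≈ 204.98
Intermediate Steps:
S(M, J) = -3*J
sqrt(S(157, j) + 42684) = sqrt(-3*223 + 42684) = sqrt(-669 + 42684) = sqrt(42015)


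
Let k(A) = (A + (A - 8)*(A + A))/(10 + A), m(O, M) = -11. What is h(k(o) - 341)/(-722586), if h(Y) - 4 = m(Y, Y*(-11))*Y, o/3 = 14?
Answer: -81691/18787236 ≈ -0.0043482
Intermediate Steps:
o = 42 (o = 3*14 = 42)
k(A) = (A + 2*A*(-8 + A))/(10 + A) (k(A) = (A + (-8 + A)*(2*A))/(10 + A) = (A + 2*A*(-8 + A))/(10 + A))
h(Y) = 4 - 11*Y
h(k(o) - 341)/(-722586) = (4 - 11*(42*(-15 + 2*42)/(10 + 42) - 341))/(-722586) = (4 - 11*(42*(-15 + 84)/52 - 341))*(-1/722586) = (4 - 11*(42*(1/52)*69 - 341))*(-1/722586) = (4 - 11*(1449/26 - 341))*(-1/722586) = (4 - 11*(-7417/26))*(-1/722586) = (4 + 81587/26)*(-1/722586) = (81691/26)*(-1/722586) = -81691/18787236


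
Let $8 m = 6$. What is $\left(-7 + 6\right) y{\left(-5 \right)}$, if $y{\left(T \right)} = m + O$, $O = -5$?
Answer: $\frac{17}{4} \approx 4.25$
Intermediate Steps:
$m = \frac{3}{4}$ ($m = \frac{1}{8} \cdot 6 = \frac{3}{4} \approx 0.75$)
$y{\left(T \right)} = - \frac{17}{4}$ ($y{\left(T \right)} = \frac{3}{4} - 5 = - \frac{17}{4}$)
$\left(-7 + 6\right) y{\left(-5 \right)} = \left(-7 + 6\right) \left(- \frac{17}{4}\right) = \left(-1\right) \left(- \frac{17}{4}\right) = \frac{17}{4}$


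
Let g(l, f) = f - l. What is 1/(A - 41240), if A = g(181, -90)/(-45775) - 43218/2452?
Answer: -56120150/2315383805729 ≈ -2.4238e-5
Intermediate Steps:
A = -988819729/56120150 (A = (-90 - 1*181)/(-45775) - 43218/2452 = (-90 - 181)*(-1/45775) - 43218*1/2452 = -271*(-1/45775) - 21609/1226 = 271/45775 - 21609/1226 = -988819729/56120150 ≈ -17.620)
1/(A - 41240) = 1/(-988819729/56120150 - 41240) = 1/(-2315383805729/56120150) = -56120150/2315383805729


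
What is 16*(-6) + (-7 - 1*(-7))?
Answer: -96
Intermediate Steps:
16*(-6) + (-7 - 1*(-7)) = -96 + (-7 + 7) = -96 + 0 = -96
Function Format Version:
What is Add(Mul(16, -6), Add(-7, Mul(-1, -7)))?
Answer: -96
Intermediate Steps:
Add(Mul(16, -6), Add(-7, Mul(-1, -7))) = Add(-96, Add(-7, 7)) = Add(-96, 0) = -96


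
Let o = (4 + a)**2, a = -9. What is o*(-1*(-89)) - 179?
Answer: 2046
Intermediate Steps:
o = 25 (o = (4 - 9)**2 = (-5)**2 = 25)
o*(-1*(-89)) - 179 = 25*(-1*(-89)) - 179 = 25*89 - 179 = 2225 - 179 = 2046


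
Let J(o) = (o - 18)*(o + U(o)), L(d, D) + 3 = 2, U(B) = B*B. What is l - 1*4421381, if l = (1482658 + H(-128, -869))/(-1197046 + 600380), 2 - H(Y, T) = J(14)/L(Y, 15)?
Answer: -1319044598783/298333 ≈ -4.4214e+6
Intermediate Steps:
U(B) = B²
L(d, D) = -1 (L(d, D) = -3 + 2 = -1)
J(o) = (-18 + o)*(o + o²) (J(o) = (o - 18)*(o + o²) = (-18 + o)*(o + o²))
H(Y, T) = -838 (H(Y, T) = 2 - 14*(-18 + 14² - 17*14)/(-1) = 2 - 14*(-18 + 196 - 238)*(-1) = 2 - 14*(-60)*(-1) = 2 - (-840)*(-1) = 2 - 1*840 = 2 - 840 = -838)
l = -740910/298333 (l = (1482658 - 838)/(-1197046 + 600380) = 1481820/(-596666) = 1481820*(-1/596666) = -740910/298333 ≈ -2.4835)
l - 1*4421381 = -740910/298333 - 1*4421381 = -740910/298333 - 4421381 = -1319044598783/298333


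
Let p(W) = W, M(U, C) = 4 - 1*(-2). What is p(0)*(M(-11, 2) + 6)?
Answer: 0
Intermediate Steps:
M(U, C) = 6 (M(U, C) = 4 + 2 = 6)
p(0)*(M(-11, 2) + 6) = 0*(6 + 6) = 0*12 = 0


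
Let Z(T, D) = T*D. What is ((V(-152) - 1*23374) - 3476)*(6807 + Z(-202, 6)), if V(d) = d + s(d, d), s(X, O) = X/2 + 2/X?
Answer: -11514112755/76 ≈ -1.5150e+8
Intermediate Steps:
s(X, O) = X/2 + 2/X (s(X, O) = X*(½) + 2/X = X/2 + 2/X)
V(d) = 2/d + 3*d/2 (V(d) = d + (d/2 + 2/d) = 2/d + 3*d/2)
Z(T, D) = D*T
((V(-152) - 1*23374) - 3476)*(6807 + Z(-202, 6)) = (((2/(-152) + (3/2)*(-152)) - 1*23374) - 3476)*(6807 + 6*(-202)) = (((2*(-1/152) - 228) - 23374) - 3476)*(6807 - 1212) = (((-1/76 - 228) - 23374) - 3476)*5595 = ((-17329/76 - 23374) - 3476)*5595 = (-1793753/76 - 3476)*5595 = -2057929/76*5595 = -11514112755/76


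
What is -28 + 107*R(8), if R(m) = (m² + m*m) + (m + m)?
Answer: 15380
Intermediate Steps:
R(m) = 2*m + 2*m² (R(m) = (m² + m²) + 2*m = 2*m² + 2*m = 2*m + 2*m²)
-28 + 107*R(8) = -28 + 107*(2*8*(1 + 8)) = -28 + 107*(2*8*9) = -28 + 107*144 = -28 + 15408 = 15380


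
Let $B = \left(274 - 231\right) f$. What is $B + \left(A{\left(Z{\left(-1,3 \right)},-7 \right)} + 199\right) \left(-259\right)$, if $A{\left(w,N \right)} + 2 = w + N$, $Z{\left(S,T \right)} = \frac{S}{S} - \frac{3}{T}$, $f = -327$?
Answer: $-63271$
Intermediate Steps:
$Z{\left(S,T \right)} = 1 - \frac{3}{T}$
$A{\left(w,N \right)} = -2 + N + w$ ($A{\left(w,N \right)} = -2 + \left(w + N\right) = -2 + \left(N + w\right) = -2 + N + w$)
$B = -14061$ ($B = \left(274 - 231\right) \left(-327\right) = 43 \left(-327\right) = -14061$)
$B + \left(A{\left(Z{\left(-1,3 \right)},-7 \right)} + 199\right) \left(-259\right) = -14061 + \left(\left(-2 - 7 + \frac{-3 + 3}{3}\right) + 199\right) \left(-259\right) = -14061 + \left(\left(-2 - 7 + \frac{1}{3} \cdot 0\right) + 199\right) \left(-259\right) = -14061 + \left(\left(-2 - 7 + 0\right) + 199\right) \left(-259\right) = -14061 + \left(-9 + 199\right) \left(-259\right) = -14061 + 190 \left(-259\right) = -14061 - 49210 = -63271$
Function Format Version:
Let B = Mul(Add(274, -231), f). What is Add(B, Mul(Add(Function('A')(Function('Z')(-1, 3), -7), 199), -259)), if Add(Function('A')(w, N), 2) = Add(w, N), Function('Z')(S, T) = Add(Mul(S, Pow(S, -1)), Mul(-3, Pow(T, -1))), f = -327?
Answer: -63271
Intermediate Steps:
Function('Z')(S, T) = Add(1, Mul(-3, Pow(T, -1)))
Function('A')(w, N) = Add(-2, N, w) (Function('A')(w, N) = Add(-2, Add(w, N)) = Add(-2, Add(N, w)) = Add(-2, N, w))
B = -14061 (B = Mul(Add(274, -231), -327) = Mul(43, -327) = -14061)
Add(B, Mul(Add(Function('A')(Function('Z')(-1, 3), -7), 199), -259)) = Add(-14061, Mul(Add(Add(-2, -7, Mul(Pow(3, -1), Add(-3, 3))), 199), -259)) = Add(-14061, Mul(Add(Add(-2, -7, Mul(Rational(1, 3), 0)), 199), -259)) = Add(-14061, Mul(Add(Add(-2, -7, 0), 199), -259)) = Add(-14061, Mul(Add(-9, 199), -259)) = Add(-14061, Mul(190, -259)) = Add(-14061, -49210) = -63271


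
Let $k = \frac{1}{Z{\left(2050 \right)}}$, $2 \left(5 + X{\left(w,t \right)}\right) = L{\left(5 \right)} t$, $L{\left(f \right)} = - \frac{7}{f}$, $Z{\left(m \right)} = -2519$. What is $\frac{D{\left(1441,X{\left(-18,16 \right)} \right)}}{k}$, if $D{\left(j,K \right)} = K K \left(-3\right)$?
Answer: $\frac{49581477}{25} \approx 1.9833 \cdot 10^{6}$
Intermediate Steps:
$X{\left(w,t \right)} = -5 - \frac{7 t}{10}$ ($X{\left(w,t \right)} = -5 + \frac{- \frac{7}{5} t}{2} = -5 + \frac{\left(-7\right) \frac{1}{5} t}{2} = -5 + \frac{\left(- \frac{7}{5}\right) t}{2} = -5 - \frac{7 t}{10}$)
$D{\left(j,K \right)} = - 3 K^{2}$ ($D{\left(j,K \right)} = K^{2} \left(-3\right) = - 3 K^{2}$)
$k = - \frac{1}{2519}$ ($k = \frac{1}{-2519} = - \frac{1}{2519} \approx -0.00039698$)
$\frac{D{\left(1441,X{\left(-18,16 \right)} \right)}}{k} = \frac{\left(-3\right) \left(-5 - \frac{56}{5}\right)^{2}}{- \frac{1}{2519}} = - 3 \left(-5 - \frac{56}{5}\right)^{2} \left(-2519\right) = - 3 \left(- \frac{81}{5}\right)^{2} \left(-2519\right) = \left(-3\right) \frac{6561}{25} \left(-2519\right) = \left(- \frac{19683}{25}\right) \left(-2519\right) = \frac{49581477}{25}$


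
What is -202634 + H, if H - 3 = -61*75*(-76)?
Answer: 145069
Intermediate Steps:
H = 347703 (H = 3 - 61*75*(-76) = 3 - 4575*(-76) = 3 + 347700 = 347703)
-202634 + H = -202634 + 347703 = 145069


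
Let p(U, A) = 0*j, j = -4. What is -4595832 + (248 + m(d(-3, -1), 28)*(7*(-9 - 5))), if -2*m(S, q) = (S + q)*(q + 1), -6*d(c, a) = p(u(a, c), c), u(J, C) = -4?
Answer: -4555796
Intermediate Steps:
p(U, A) = 0 (p(U, A) = 0*(-4) = 0)
d(c, a) = 0 (d(c, a) = -⅙*0 = 0)
m(S, q) = -(1 + q)*(S + q)/2 (m(S, q) = -(S + q)*(q + 1)/2 = -(S + q)*(1 + q)/2 = -(1 + q)*(S + q)/2)
-4595832 + (248 + m(d(-3, -1), 28)*(7*(-9 - 5))) = -4595832 + (248 + (-½*0 - ½*28 - ½*28² - ½*0*28)*(7*(-9 - 5))) = -4595832 + (248 + (0 - 14 - ½*784 + 0)*(7*(-14))) = -4595832 + (248 + (0 - 14 - 392 + 0)*(-98)) = -4595832 + (248 - 406*(-98)) = -4595832 + (248 + 39788) = -4595832 + 40036 = -4555796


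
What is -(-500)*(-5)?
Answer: -2500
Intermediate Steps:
-(-500)*(-5) = -100*25 = -2500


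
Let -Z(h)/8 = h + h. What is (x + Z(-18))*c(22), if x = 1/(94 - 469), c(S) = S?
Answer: 2375978/375 ≈ 6335.9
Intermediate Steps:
Z(h) = -16*h (Z(h) = -8*(h + h) = -16*h)
x = -1/375 (x = 1/(-375) = -1/375 ≈ -0.0026667)
(x + Z(-18))*c(22) = (-1/375 - 16*(-18))*22 = (-1/375 + 288)*22 = (107999/375)*22 = 2375978/375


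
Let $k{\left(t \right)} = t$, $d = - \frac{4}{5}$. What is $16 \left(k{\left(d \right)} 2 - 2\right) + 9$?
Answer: $- \frac{243}{5} \approx -48.6$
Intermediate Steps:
$d = - \frac{4}{5}$ ($d = \left(-4\right) \frac{1}{5} = - \frac{4}{5} \approx -0.8$)
$16 \left(k{\left(d \right)} 2 - 2\right) + 9 = 16 \left(\left(- \frac{4}{5}\right) 2 - 2\right) + 9 = 16 \left(- \frac{8}{5} - 2\right) + 9 = 16 \left(- \frac{18}{5}\right) + 9 = - \frac{288}{5} + 9 = - \frac{243}{5}$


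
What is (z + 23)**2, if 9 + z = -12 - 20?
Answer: 324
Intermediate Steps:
z = -41 (z = -9 + (-12 - 20) = -9 - 32 = -41)
(z + 23)**2 = (-41 + 23)**2 = (-18)**2 = 324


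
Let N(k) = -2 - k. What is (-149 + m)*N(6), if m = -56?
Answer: 1640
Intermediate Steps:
(-149 + m)*N(6) = (-149 - 56)*(-2 - 1*6) = -205*(-2 - 6) = -205*(-8) = 1640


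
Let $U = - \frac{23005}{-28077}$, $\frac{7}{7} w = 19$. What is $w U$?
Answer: $\frac{437095}{28077} \approx 15.568$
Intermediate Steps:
$w = 19$
$U = \frac{23005}{28077}$ ($U = \left(-23005\right) \left(- \frac{1}{28077}\right) = \frac{23005}{28077} \approx 0.81935$)
$w U = 19 \cdot \frac{23005}{28077} = \frac{437095}{28077}$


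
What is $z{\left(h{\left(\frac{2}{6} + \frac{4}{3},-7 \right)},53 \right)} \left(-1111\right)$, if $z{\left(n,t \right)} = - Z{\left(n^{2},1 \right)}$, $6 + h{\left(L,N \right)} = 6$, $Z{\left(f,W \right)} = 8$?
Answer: $8888$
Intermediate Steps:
$h{\left(L,N \right)} = 0$ ($h{\left(L,N \right)} = -6 + 6 = 0$)
$z{\left(n,t \right)} = -8$ ($z{\left(n,t \right)} = \left(-1\right) 8 = -8$)
$z{\left(h{\left(\frac{2}{6} + \frac{4}{3},-7 \right)},53 \right)} \left(-1111\right) = \left(-8\right) \left(-1111\right) = 8888$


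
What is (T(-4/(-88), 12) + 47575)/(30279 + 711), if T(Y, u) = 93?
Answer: 23834/15495 ≈ 1.5382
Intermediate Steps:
(T(-4/(-88), 12) + 47575)/(30279 + 711) = (93 + 47575)/(30279 + 711) = 47668/30990 = 47668*(1/30990) = 23834/15495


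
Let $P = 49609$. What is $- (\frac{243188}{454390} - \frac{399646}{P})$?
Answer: $\frac{4461337696}{593206145} \approx 7.5207$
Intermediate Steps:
$- (\frac{243188}{454390} - \frac{399646}{P}) = - (\frac{243188}{454390} - \frac{399646}{49609}) = - (243188 \cdot \frac{1}{454390} - \frac{21034}{2611}) = - (\frac{121594}{227195} - \frac{21034}{2611}) = \left(-1\right) \left(- \frac{4461337696}{593206145}\right) = \frac{4461337696}{593206145}$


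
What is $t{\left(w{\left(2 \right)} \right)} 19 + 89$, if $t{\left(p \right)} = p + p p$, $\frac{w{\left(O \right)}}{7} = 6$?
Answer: $34403$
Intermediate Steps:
$w{\left(O \right)} = 42$ ($w{\left(O \right)} = 7 \cdot 6 = 42$)
$t{\left(p \right)} = p + p^{2}$
$t{\left(w{\left(2 \right)} \right)} 19 + 89 = 42 \left(1 + 42\right) 19 + 89 = 42 \cdot 43 \cdot 19 + 89 = 1806 \cdot 19 + 89 = 34314 + 89 = 34403$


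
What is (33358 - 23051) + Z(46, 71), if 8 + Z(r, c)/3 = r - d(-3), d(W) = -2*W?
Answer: 10403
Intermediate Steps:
d(W) = -2*W
Z(r, c) = -42 + 3*r (Z(r, c) = -24 + 3*(r - (-2)*(-3)) = -24 + 3*(r - 1*6) = -24 + 3*(r - 6) = -24 + 3*(-6 + r) = -24 + (-18 + 3*r) = -42 + 3*r)
(33358 - 23051) + Z(46, 71) = (33358 - 23051) + (-42 + 3*46) = 10307 + (-42 + 138) = 10307 + 96 = 10403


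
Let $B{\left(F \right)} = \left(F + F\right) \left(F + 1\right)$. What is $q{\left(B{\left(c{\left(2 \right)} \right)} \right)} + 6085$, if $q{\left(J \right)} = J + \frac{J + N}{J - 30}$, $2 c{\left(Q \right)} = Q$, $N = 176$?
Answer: $\frac{79067}{13} \approx 6082.1$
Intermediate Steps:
$c{\left(Q \right)} = \frac{Q}{2}$
$B{\left(F \right)} = 2 F \left(1 + F\right)$
$q{\left(J \right)} = J + \frac{176 + J}{-30 + J}$ ($q{\left(J \right)} = J + \frac{J + 176}{J - 30} = J + \frac{176 + J}{-30 + J}$)
$q{\left(B{\left(c{\left(2 \right)} \right)} \right)} + 6085 = \frac{176 + \left(2 \cdot \frac{1}{2} \cdot 2 \left(1 + \frac{1}{2} \cdot 2\right)\right)^{2} - 29 \cdot 2 \cdot \frac{1}{2} \cdot 2 \left(1 + \frac{1}{2} \cdot 2\right)}{-30 + 2 \cdot \frac{1}{2} \cdot 2 \left(1 + \frac{1}{2} \cdot 2\right)} + 6085 = \frac{176 + \left(2 \cdot 1 \left(1 + 1\right)\right)^{2} - 29 \cdot 2 \cdot 1 \left(1 + 1\right)}{-30 + 2 \cdot 1 \left(1 + 1\right)} + 6085 = \frac{176 + \left(2 \cdot 1 \cdot 2\right)^{2} - 29 \cdot 2 \cdot 1 \cdot 2}{-30 + 2 \cdot 1 \cdot 2} + 6085 = \frac{176 + 4^{2} - 116}{-30 + 4} + 6085 = \frac{176 + 16 - 116}{-26} + 6085 = \left(- \frac{1}{26}\right) 76 + 6085 = - \frac{38}{13} + 6085 = \frac{79067}{13}$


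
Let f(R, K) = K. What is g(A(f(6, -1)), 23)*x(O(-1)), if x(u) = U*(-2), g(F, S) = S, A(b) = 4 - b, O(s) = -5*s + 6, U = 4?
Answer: -184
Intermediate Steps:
O(s) = 6 - 5*s
x(u) = -8 (x(u) = 4*(-2) = -8)
g(A(f(6, -1)), 23)*x(O(-1)) = 23*(-8) = -184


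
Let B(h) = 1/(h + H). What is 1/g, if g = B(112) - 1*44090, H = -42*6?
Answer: -140/6172601 ≈ -2.2681e-5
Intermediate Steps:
H = -252
B(h) = 1/(-252 + h) (B(h) = 1/(h - 252) = 1/(-252 + h))
g = -6172601/140 (g = 1/(-252 + 112) - 1*44090 = 1/(-140) - 44090 = -1/140 - 44090 = -6172601/140 ≈ -44090.)
1/g = 1/(-6172601/140) = -140/6172601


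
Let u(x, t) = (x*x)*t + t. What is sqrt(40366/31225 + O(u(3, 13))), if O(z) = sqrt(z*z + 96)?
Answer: sqrt(50417134 + 78000050*sqrt(4249))/6245 ≈ 11.474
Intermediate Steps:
u(x, t) = t + t*x**2 (u(x, t) = x**2*t + t = t*x**2 + t = t + t*x**2)
O(z) = sqrt(96 + z**2) (O(z) = sqrt(z**2 + 96) = sqrt(96 + z**2))
sqrt(40366/31225 + O(u(3, 13))) = sqrt(40366/31225 + sqrt(96 + (13*(1 + 3**2))**2)) = sqrt(40366*(1/31225) + sqrt(96 + (13*(1 + 9))**2)) = sqrt(40366/31225 + sqrt(96 + (13*10)**2)) = sqrt(40366/31225 + sqrt(96 + 130**2)) = sqrt(40366/31225 + sqrt(96 + 16900)) = sqrt(40366/31225 + sqrt(16996)) = sqrt(40366/31225 + 2*sqrt(4249))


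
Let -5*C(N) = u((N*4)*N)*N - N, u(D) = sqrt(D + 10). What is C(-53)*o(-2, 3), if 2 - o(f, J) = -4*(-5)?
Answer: 954/5 - 954*sqrt(11246)/5 ≈ -20043.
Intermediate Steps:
o(f, J) = -18 (o(f, J) = 2 - (-4)*(-5) = 2 - 1*20 = 2 - 20 = -18)
u(D) = sqrt(10 + D)
C(N) = N/5 - N*sqrt(10 + 4*N**2)/5 (C(N) = -(sqrt(10 + (N*4)*N)*N - N)/5 = -(sqrt(10 + (4*N)*N)*N - N)/5 = -(sqrt(10 + 4*N**2)*N - N)/5 = -(N*sqrt(10 + 4*N**2) - N)/5 = -(-N + N*sqrt(10 + 4*N**2))/5 = N/5 - N*sqrt(10 + 4*N**2)/5)
C(-53)*o(-2, 3) = ((1/5)*(-53)*(1 - sqrt(10 + 4*(-53)**2)))*(-18) = ((1/5)*(-53)*(1 - sqrt(10 + 4*2809)))*(-18) = ((1/5)*(-53)*(1 - sqrt(10 + 11236)))*(-18) = ((1/5)*(-53)*(1 - sqrt(11246)))*(-18) = (-53/5 + 53*sqrt(11246)/5)*(-18) = 954/5 - 954*sqrt(11246)/5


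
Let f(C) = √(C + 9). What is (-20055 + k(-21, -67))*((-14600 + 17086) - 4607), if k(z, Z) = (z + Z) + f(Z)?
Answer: 42723303 - 2121*I*√58 ≈ 4.2723e+7 - 16153.0*I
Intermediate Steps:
f(C) = √(9 + C)
k(z, Z) = Z + z + √(9 + Z) (k(z, Z) = (z + Z) + √(9 + Z) = (Z + z) + √(9 + Z) = Z + z + √(9 + Z))
(-20055 + k(-21, -67))*((-14600 + 17086) - 4607) = (-20055 + (-67 - 21 + √(9 - 67)))*((-14600 + 17086) - 4607) = (-20055 + (-67 - 21 + √(-58)))*(2486 - 4607) = (-20055 + (-67 - 21 + I*√58))*(-2121) = (-20055 + (-88 + I*√58))*(-2121) = (-20143 + I*√58)*(-2121) = 42723303 - 2121*I*√58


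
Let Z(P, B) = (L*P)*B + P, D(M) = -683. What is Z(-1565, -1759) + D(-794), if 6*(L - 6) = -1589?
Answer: -4275166243/6 ≈ -7.1253e+8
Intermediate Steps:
L = -1553/6 (L = 6 + (1/6)*(-1589) = 6 - 1589/6 = -1553/6 ≈ -258.83)
Z(P, B) = P - 1553*B*P/6 (Z(P, B) = (-1553*P/6)*B + P = -1553*B*P/6 + P = P - 1553*B*P/6)
Z(-1565, -1759) + D(-794) = (1/6)*(-1565)*(6 - 1553*(-1759)) - 683 = (1/6)*(-1565)*(6 + 2731727) - 683 = (1/6)*(-1565)*2731733 - 683 = -4275162145/6 - 683 = -4275166243/6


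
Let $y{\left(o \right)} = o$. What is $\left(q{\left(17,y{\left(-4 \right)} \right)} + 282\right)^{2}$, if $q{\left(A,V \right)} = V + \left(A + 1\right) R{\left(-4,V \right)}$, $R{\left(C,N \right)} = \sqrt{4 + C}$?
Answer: $77284$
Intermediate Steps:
$q{\left(A,V \right)} = V$ ($q{\left(A,V \right)} = V + \left(A + 1\right) \sqrt{4 - 4} = V + \left(1 + A\right) \sqrt{0} = V + \left(1 + A\right) 0 = V + 0 = V$)
$\left(q{\left(17,y{\left(-4 \right)} \right)} + 282\right)^{2} = \left(-4 + 282\right)^{2} = 278^{2} = 77284$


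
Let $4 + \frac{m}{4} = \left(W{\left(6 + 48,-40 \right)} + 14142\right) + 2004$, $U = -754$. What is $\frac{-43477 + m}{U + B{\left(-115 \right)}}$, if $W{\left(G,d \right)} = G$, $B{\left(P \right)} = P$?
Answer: $- \frac{1937}{79} \approx -24.519$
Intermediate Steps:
$m = 64784$ ($m = -16 + 4 \left(\left(\left(6 + 48\right) + 14142\right) + 2004\right) = -16 + 4 \left(\left(54 + 14142\right) + 2004\right) = -16 + 4 \left(14196 + 2004\right) = -16 + 4 \cdot 16200 = -16 + 64800 = 64784$)
$\frac{-43477 + m}{U + B{\left(-115 \right)}} = \frac{-43477 + 64784}{-754 - 115} = \frac{21307}{-869} = 21307 \left(- \frac{1}{869}\right) = - \frac{1937}{79}$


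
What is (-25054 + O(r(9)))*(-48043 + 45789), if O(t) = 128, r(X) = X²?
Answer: 56183204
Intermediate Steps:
(-25054 + O(r(9)))*(-48043 + 45789) = (-25054 + 128)*(-48043 + 45789) = -24926*(-2254) = 56183204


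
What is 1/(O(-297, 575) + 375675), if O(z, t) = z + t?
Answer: 1/375953 ≈ 2.6599e-6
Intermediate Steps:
O(z, t) = t + z
1/(O(-297, 575) + 375675) = 1/((575 - 297) + 375675) = 1/(278 + 375675) = 1/375953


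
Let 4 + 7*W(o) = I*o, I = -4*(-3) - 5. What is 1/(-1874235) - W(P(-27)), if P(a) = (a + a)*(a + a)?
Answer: -38249387887/13119645 ≈ -2915.4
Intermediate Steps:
I = 7 (I = 12 - 5 = 7)
P(a) = 4*a² (P(a) = (2*a)*(2*a) = 4*a²)
W(o) = -4/7 + o (W(o) = -4/7 + (7*o)/7 = -4/7 + o)
1/(-1874235) - W(P(-27)) = 1/(-1874235) - (-4/7 + 4*(-27)²) = -1/1874235 - (-4/7 + 4*729) = -1/1874235 - (-4/7 + 2916) = -1/1874235 - 1*20408/7 = -1/1874235 - 20408/7 = -38249387887/13119645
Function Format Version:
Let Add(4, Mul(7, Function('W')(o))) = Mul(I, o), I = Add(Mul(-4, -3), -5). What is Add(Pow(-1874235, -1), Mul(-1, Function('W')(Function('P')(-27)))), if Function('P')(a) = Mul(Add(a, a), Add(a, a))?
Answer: Rational(-38249387887, 13119645) ≈ -2915.4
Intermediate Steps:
I = 7 (I = Add(12, -5) = 7)
Function('P')(a) = Mul(4, Pow(a, 2)) (Function('P')(a) = Mul(Mul(2, a), Mul(2, a)) = Mul(4, Pow(a, 2)))
Function('W')(o) = Add(Rational(-4, 7), o) (Function('W')(o) = Add(Rational(-4, 7), Mul(Rational(1, 7), Mul(7, o))) = Add(Rational(-4, 7), o))
Add(Pow(-1874235, -1), Mul(-1, Function('W')(Function('P')(-27)))) = Add(Pow(-1874235, -1), Mul(-1, Add(Rational(-4, 7), Mul(4, Pow(-27, 2))))) = Add(Rational(-1, 1874235), Mul(-1, Add(Rational(-4, 7), Mul(4, 729)))) = Add(Rational(-1, 1874235), Mul(-1, Add(Rational(-4, 7), 2916))) = Add(Rational(-1, 1874235), Mul(-1, Rational(20408, 7))) = Add(Rational(-1, 1874235), Rational(-20408, 7)) = Rational(-38249387887, 13119645)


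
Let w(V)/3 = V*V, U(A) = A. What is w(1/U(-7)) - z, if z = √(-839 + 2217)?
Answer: 3/49 - √1378 ≈ -37.060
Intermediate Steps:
z = √1378 ≈ 37.121
w(V) = 3*V² (w(V) = 3*(V*V) = 3*V²)
w(1/U(-7)) - z = 3*(1/(-7))² - √1378 = 3*(-⅐)² - √1378 = 3*(1/49) - √1378 = 3/49 - √1378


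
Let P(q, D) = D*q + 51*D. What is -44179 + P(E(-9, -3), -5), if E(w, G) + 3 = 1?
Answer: -44424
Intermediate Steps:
E(w, G) = -2 (E(w, G) = -3 + 1 = -2)
P(q, D) = 51*D + D*q
-44179 + P(E(-9, -3), -5) = -44179 - 5*(51 - 2) = -44179 - 5*49 = -44179 - 245 = -44424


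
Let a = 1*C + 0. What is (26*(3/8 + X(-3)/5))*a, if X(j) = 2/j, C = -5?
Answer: -377/12 ≈ -31.417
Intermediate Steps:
a = -5 (a = 1*(-5) + 0 = -5 + 0 = -5)
(26*(3/8 + X(-3)/5))*a = (26*(3/8 + (2/(-3))/5))*(-5) = (26*(3*(1/8) + (2*(-1/3))*(1/5)))*(-5) = (26*(3/8 - 2/3*1/5))*(-5) = (26*(3/8 - 2/15))*(-5) = (26*(29/120))*(-5) = (377/60)*(-5) = -377/12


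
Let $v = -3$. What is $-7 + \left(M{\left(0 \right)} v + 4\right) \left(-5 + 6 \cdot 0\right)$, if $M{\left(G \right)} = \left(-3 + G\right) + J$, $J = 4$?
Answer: $-12$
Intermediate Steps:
$M{\left(G \right)} = 1 + G$ ($M{\left(G \right)} = \left(-3 + G\right) + 4 = 1 + G$)
$-7 + \left(M{\left(0 \right)} v + 4\right) \left(-5 + 6 \cdot 0\right) = -7 + \left(\left(1 + 0\right) \left(-3\right) + 4\right) \left(-5 + 6 \cdot 0\right) = -7 + \left(1 \left(-3\right) + 4\right) \left(-5 + 0\right) = -7 + \left(-3 + 4\right) \left(-5\right) = -7 + 1 \left(-5\right) = -7 - 5 = -12$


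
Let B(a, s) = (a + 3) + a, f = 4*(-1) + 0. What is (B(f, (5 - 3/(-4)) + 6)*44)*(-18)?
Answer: 3960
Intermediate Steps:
f = -4 (f = -4 + 0 = -4)
B(a, s) = 3 + 2*a (B(a, s) = (3 + a) + a = 3 + 2*a)
(B(f, (5 - 3/(-4)) + 6)*44)*(-18) = ((3 + 2*(-4))*44)*(-18) = ((3 - 8)*44)*(-18) = -5*44*(-18) = -220*(-18) = 3960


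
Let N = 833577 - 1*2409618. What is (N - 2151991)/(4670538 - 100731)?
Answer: -338912/415437 ≈ -0.81580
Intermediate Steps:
N = -1576041 (N = 833577 - 2409618 = -1576041)
(N - 2151991)/(4670538 - 100731) = (-1576041 - 2151991)/(4670538 - 100731) = -3728032/4569807 = -3728032*1/4569807 = -338912/415437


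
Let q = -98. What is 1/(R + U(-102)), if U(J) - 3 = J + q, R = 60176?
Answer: 1/59979 ≈ 1.6673e-5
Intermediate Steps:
U(J) = -95 + J (U(J) = 3 + (J - 98) = 3 + (-98 + J) = -95 + J)
1/(R + U(-102)) = 1/(60176 + (-95 - 102)) = 1/(60176 - 197) = 1/59979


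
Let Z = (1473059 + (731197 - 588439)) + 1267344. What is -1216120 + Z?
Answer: 1667041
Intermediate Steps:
Z = 2883161 (Z = (1473059 + 142758) + 1267344 = 1615817 + 1267344 = 2883161)
-1216120 + Z = -1216120 + 2883161 = 1667041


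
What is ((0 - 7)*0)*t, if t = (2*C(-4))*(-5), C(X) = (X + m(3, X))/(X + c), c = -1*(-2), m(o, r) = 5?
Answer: 0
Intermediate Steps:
c = 2
C(X) = (5 + X)/(2 + X) (C(X) = (X + 5)/(X + 2) = (5 + X)/(2 + X))
t = 5 (t = (2*((5 - 4)/(2 - 4)))*(-5) = (2*(1/(-2)))*(-5) = (2*(-½*1))*(-5) = (2*(-½))*(-5) = -1*(-5) = 5)
((0 - 7)*0)*t = ((0 - 7)*0)*5 = -7*0*5 = 0*5 = 0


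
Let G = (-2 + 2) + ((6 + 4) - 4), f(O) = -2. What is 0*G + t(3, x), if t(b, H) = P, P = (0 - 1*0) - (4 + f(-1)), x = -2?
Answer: -2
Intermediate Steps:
G = 6 (G = 0 + (10 - 4) = 0 + 6 = 6)
P = -2 (P = (0 - 1*0) - (4 - 2) = (0 + 0) - 1*2 = 0 - 2 = -2)
t(b, H) = -2
0*G + t(3, x) = 0*6 - 2 = 0 - 2 = -2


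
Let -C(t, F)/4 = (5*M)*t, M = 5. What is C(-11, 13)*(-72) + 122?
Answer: -79078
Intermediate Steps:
C(t, F) = -100*t (C(t, F) = -4*5*5*t = -100*t)
C(-11, 13)*(-72) + 122 = -100*(-11)*(-72) + 122 = 1100*(-72) + 122 = -79200 + 122 = -79078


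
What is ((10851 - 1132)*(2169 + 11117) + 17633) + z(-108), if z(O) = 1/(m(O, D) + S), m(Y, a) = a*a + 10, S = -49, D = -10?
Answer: 7877800288/61 ≈ 1.2914e+8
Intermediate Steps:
m(Y, a) = 10 + a**2 (m(Y, a) = a**2 + 10 = 10 + a**2)
z(O) = 1/61 (z(O) = 1/((10 + (-10)**2) - 49) = 1/((10 + 100) - 49) = 1/(110 - 49) = 1/61)
((10851 - 1132)*(2169 + 11117) + 17633) + z(-108) = ((10851 - 1132)*(2169 + 11117) + 17633) + 1/61 = (9719*13286 + 17633) + 1/61 = (129126634 + 17633) + 1/61 = 129144267 + 1/61 = 7877800288/61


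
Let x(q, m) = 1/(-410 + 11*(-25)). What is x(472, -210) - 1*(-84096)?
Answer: 57605759/685 ≈ 84096.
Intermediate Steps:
x(q, m) = -1/685 (x(q, m) = 1/(-410 - 275) = 1/(-685) = -1/685)
x(472, -210) - 1*(-84096) = -1/685 - 1*(-84096) = -1/685 + 84096 = 57605759/685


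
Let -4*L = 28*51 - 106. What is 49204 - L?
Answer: 99069/2 ≈ 49535.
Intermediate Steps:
L = -661/2 (L = -(28*51 - 106)/4 = -(1428 - 106)/4 = -¼*1322 = -661/2 ≈ -330.50)
49204 - L = 49204 - 1*(-661/2) = 49204 + 661/2 = 99069/2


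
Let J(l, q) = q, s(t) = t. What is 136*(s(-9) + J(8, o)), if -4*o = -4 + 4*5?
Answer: -1768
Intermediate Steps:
o = -4 (o = -(-4 + 4*5)/4 = -(-4 + 20)/4 = -1/4*16 = -4)
136*(s(-9) + J(8, o)) = 136*(-9 - 4) = 136*(-13) = -1768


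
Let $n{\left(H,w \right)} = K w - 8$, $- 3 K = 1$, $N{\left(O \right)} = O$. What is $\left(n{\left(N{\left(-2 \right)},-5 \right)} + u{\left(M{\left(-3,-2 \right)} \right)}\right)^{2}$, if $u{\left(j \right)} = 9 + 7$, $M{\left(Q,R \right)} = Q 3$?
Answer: $\frac{841}{9} \approx 93.444$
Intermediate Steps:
$K = - \frac{1}{3}$ ($K = \left(- \frac{1}{3}\right) 1 = - \frac{1}{3} \approx -0.33333$)
$M{\left(Q,R \right)} = 3 Q$
$u{\left(j \right)} = 16$
$n{\left(H,w \right)} = -8 - \frac{w}{3}$ ($n{\left(H,w \right)} = - \frac{w}{3} - 8 = -8 - \frac{w}{3}$)
$\left(n{\left(N{\left(-2 \right)},-5 \right)} + u{\left(M{\left(-3,-2 \right)} \right)}\right)^{2} = \left(\left(-8 - - \frac{5}{3}\right) + 16\right)^{2} = \left(\left(-8 + \frac{5}{3}\right) + 16\right)^{2} = \left(- \frac{19}{3} + 16\right)^{2} = \left(\frac{29}{3}\right)^{2} = \frac{841}{9}$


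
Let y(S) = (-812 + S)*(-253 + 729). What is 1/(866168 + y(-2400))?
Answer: -1/662744 ≈ -1.5089e-6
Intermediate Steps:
y(S) = -386512 + 476*S (y(S) = (-812 + S)*476 = -386512 + 476*S)
1/(866168 + y(-2400)) = 1/(866168 + (-386512 + 476*(-2400))) = 1/(866168 + (-386512 - 1142400)) = 1/(866168 - 1528912) = 1/(-662744) = -1/662744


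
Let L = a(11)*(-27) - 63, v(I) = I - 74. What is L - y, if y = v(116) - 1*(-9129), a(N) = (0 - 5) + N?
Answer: -9396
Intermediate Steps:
v(I) = -74 + I
a(N) = -5 + N
L = -225 (L = (-5 + 11)*(-27) - 63 = 6*(-27) - 63 = -162 - 63 = -225)
y = 9171 (y = (-74 + 116) - 1*(-9129) = 42 + 9129 = 9171)
L - y = -225 - 1*9171 = -225 - 9171 = -9396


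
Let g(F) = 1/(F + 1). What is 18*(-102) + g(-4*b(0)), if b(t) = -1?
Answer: -9179/5 ≈ -1835.8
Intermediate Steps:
g(F) = 1/(1 + F)
18*(-102) + g(-4*b(0)) = 18*(-102) + 1/(1 - 4*(-1)) = -1836 + 1/(1 + 4) = -1836 + 1/5 = -9179/5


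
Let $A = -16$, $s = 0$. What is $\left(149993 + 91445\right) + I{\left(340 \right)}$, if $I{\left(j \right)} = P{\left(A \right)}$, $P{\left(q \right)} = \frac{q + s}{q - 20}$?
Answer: $\frac{2172946}{9} \approx 2.4144 \cdot 10^{5}$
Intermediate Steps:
$P{\left(q \right)} = \frac{q}{-20 + q}$ ($P{\left(q \right)} = \frac{q + 0}{q - 20} = \frac{q}{-20 + q}$)
$I{\left(j \right)} = \frac{4}{9}$ ($I{\left(j \right)} = - \frac{16}{-20 - 16} = - \frac{16}{-36} = \left(-16\right) \left(- \frac{1}{36}\right) = \frac{4}{9}$)
$\left(149993 + 91445\right) + I{\left(340 \right)} = \left(149993 + 91445\right) + \frac{4}{9} = 241438 + \frac{4}{9} = \frac{2172946}{9}$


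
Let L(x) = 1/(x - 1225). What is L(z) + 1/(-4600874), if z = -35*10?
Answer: -4602449/7246376550 ≈ -0.00063514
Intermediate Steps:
z = -350
L(x) = 1/(-1225 + x)
L(z) + 1/(-4600874) = 1/(-1225 - 350) + 1/(-4600874) = 1/(-1575) - 1/4600874 = -1/1575 - 1/4600874 = -4602449/7246376550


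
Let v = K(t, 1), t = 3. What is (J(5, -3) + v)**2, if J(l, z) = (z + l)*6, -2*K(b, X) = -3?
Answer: 729/4 ≈ 182.25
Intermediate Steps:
K(b, X) = 3/2 (K(b, X) = -1/2*(-3) = 3/2)
J(l, z) = 6*l + 6*z (J(l, z) = (l + z)*6 = 6*l + 6*z)
v = 3/2 ≈ 1.5000
(J(5, -3) + v)**2 = ((6*5 + 6*(-3)) + 3/2)**2 = ((30 - 18) + 3/2)**2 = (12 + 3/2)**2 = (27/2)**2 = 729/4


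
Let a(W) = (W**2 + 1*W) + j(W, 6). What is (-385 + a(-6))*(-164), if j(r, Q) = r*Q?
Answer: 64124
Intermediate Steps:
j(r, Q) = Q*r
a(W) = W**2 + 7*W (a(W) = (W**2 + 1*W) + 6*W = (W**2 + W) + 6*W = (W + W**2) + 6*W = W**2 + 7*W)
(-385 + a(-6))*(-164) = (-385 - 6*(7 - 6))*(-164) = (-385 - 6*1)*(-164) = (-385 - 6)*(-164) = -391*(-164) = 64124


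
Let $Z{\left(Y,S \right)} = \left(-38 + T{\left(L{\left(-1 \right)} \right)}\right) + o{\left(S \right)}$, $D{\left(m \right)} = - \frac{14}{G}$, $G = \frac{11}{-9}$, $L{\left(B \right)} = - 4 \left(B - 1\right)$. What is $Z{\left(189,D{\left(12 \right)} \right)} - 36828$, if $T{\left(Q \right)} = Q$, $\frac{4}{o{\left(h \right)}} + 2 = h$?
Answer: $- \frac{958297}{26} \approx -36858.0$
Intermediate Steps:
$o{\left(h \right)} = \frac{4}{-2 + h}$
$L{\left(B \right)} = 4 - 4 B$ ($L{\left(B \right)} = - 4 \left(-1 + B\right) = 4 - 4 B$)
$G = - \frac{11}{9}$ ($G = 11 \left(- \frac{1}{9}\right) = - \frac{11}{9} \approx -1.2222$)
$D{\left(m \right)} = \frac{126}{11}$ ($D{\left(m \right)} = - \frac{14}{- \frac{11}{9}} = \left(-14\right) \left(- \frac{9}{11}\right) = \frac{126}{11}$)
$Z{\left(Y,S \right)} = -30 + \frac{4}{-2 + S}$ ($Z{\left(Y,S \right)} = \left(-38 + \left(4 - -4\right)\right) + \frac{4}{-2 + S} = \left(-38 + \left(4 + 4\right)\right) + \frac{4}{-2 + S} = \left(-38 + 8\right) + \frac{4}{-2 + S} = -30 + \frac{4}{-2 + S}$)
$Z{\left(189,D{\left(12 \right)} \right)} - 36828 = \frac{2 \left(32 - \frac{1890}{11}\right)}{-2 + \frac{126}{11}} - 36828 = \frac{2 \left(32 - \frac{1890}{11}\right)}{\frac{104}{11}} - 36828 = 2 \cdot \frac{11}{104} \left(- \frac{1538}{11}\right) - 36828 = - \frac{769}{26} - 36828 = - \frac{958297}{26}$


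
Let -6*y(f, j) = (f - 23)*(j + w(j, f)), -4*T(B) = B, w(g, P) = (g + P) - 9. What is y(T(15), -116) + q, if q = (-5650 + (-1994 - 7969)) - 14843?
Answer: -3028529/96 ≈ -31547.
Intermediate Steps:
w(g, P) = -9 + P + g (w(g, P) = (P + g) - 9 = -9 + P + g)
T(B) = -B/4
y(f, j) = -(-23 + f)*(-9 + f + 2*j)/6 (y(f, j) = -(f - 23)*(j + (-9 + f + j))/6 = -(-23 + f)*(-9 + f + 2*j)/6)
q = -30456 (q = (-5650 - 9963) - 14843 = -15613 - 14843 = -30456)
y(T(15), -116) + q = (-69/2 - (-¼*15)²/6 + 16*(-¼*15)/3 + (23/3)*(-116) - ⅓*(-¼*15)*(-116)) - 30456 = (-69/2 - (-15/4)²/6 + (16/3)*(-15/4) - 2668/3 - ⅓*(-15/4)*(-116)) - 30456 = (-69/2 - ⅙*225/16 - 20 - 2668/3 - 145) - 30456 = (-69/2 - 75/32 - 20 - 2668/3 - 145) - 30456 = -104753/96 - 30456 = -3028529/96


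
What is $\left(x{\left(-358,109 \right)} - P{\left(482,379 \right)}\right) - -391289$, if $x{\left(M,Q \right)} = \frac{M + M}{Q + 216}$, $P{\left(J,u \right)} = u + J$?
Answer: $\frac{126888384}{325} \approx 3.9043 \cdot 10^{5}$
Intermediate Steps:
$P{\left(J,u \right)} = J + u$
$x{\left(M,Q \right)} = \frac{2 M}{216 + Q}$
$\left(x{\left(-358,109 \right)} - P{\left(482,379 \right)}\right) - -391289 = \left(2 \left(-358\right) \frac{1}{216 + 109} - \left(482 + 379\right)\right) - -391289 = \left(2 \left(-358\right) \frac{1}{325} - 861\right) + 391289 = \left(- \frac{716}{325} - 861\right) + 391289 = - \frac{280541}{325} + 391289 = \frac{126888384}{325}$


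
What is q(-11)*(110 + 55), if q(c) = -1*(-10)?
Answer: 1650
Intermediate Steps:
q(c) = 10
q(-11)*(110 + 55) = 10*(110 + 55) = 10*165 = 1650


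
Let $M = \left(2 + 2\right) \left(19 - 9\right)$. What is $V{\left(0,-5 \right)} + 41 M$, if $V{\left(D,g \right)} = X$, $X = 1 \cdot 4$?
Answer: $1644$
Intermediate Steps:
$X = 4$
$V{\left(D,g \right)} = 4$
$M = 40$ ($M = 4 \cdot 10 = 40$)
$V{\left(0,-5 \right)} + 41 M = 4 + 41 \cdot 40 = 4 + 1640 = 1644$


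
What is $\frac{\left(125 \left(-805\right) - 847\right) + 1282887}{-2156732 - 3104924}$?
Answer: $- \frac{1181415}{5261656} \approx -0.22453$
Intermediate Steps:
$\frac{\left(125 \left(-805\right) - 847\right) + 1282887}{-2156732 - 3104924} = \frac{\left(-100625 - 847\right) + 1282887}{-5261656} = \left(-101472 + 1282887\right) \left(- \frac{1}{5261656}\right) = 1181415 \left(- \frac{1}{5261656}\right) = - \frac{1181415}{5261656}$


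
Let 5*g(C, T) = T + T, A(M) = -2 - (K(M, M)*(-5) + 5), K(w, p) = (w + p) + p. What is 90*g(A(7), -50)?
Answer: -1800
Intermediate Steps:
K(w, p) = w + 2*p (K(w, p) = (p + w) + p = w + 2*p)
A(M) = -7 + 15*M (A(M) = -2 - ((M + 2*M)*(-5) + 5) = -2 - ((3*M)*(-5) + 5) = -2 - (-15*M + 5) = -2 - (5 - 15*M) = -2 + (-5 + 15*M) = -7 + 15*M)
g(C, T) = 2*T/5 (g(C, T) = (T + T)/5 = (2*T)/5 = 2*T/5)
90*g(A(7), -50) = 90*((⅖)*(-50)) = 90*(-20) = -1800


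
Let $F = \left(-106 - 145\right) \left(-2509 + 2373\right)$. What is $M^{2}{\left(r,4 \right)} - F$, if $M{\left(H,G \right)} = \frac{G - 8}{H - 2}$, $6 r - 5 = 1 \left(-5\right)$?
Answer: $-34132$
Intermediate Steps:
$r = 0$ ($r = \frac{5}{6} + \frac{1 \left(-5\right)}{6} = \frac{5}{6} + \frac{1}{6} \left(-5\right) = \frac{5}{6} - \frac{5}{6} = 0$)
$M{\left(H,G \right)} = \frac{-8 + G}{-2 + H}$
$F = 34136$ ($F = \left(-251\right) \left(-136\right) = 34136$)
$M^{2}{\left(r,4 \right)} - F = \left(\frac{-8 + 4}{-2 + 0}\right)^{2} - 34136 = \left(\frac{1}{-2} \left(-4\right)\right)^{2} - 34136 = \left(\left(- \frac{1}{2}\right) \left(-4\right)\right)^{2} - 34136 = 2^{2} - 34136 = 4 - 34136 = -34132$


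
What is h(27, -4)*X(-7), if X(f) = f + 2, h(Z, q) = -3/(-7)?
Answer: -15/7 ≈ -2.1429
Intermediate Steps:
h(Z, q) = 3/7 (h(Z, q) = -3*(-1/7) = 3/7)
X(f) = 2 + f
h(27, -4)*X(-7) = 3*(2 - 7)/7 = (3/7)*(-5) = -15/7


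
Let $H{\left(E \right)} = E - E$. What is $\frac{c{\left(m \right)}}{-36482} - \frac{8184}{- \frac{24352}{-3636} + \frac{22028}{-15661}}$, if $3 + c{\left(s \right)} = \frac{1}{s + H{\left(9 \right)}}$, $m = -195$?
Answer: $- \frac{103602976721100283}{66978852552105} \approx -1546.8$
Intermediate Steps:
$H{\left(E \right)} = 0$
$c{\left(s \right)} = -3 + \frac{1}{s}$ ($c{\left(s \right)} = -3 + \frac{1}{s + 0} = -3 + \frac{1}{s}$)
$\frac{c{\left(m \right)}}{-36482} - \frac{8184}{- \frac{24352}{-3636} + \frac{22028}{-15661}} = \frac{-3 + \frac{1}{-195}}{-36482} - \frac{8184}{- \frac{24352}{-3636} + \frac{22028}{-15661}} = \left(-3 - \frac{1}{195}\right) \left(- \frac{1}{36482}\right) - \frac{8184}{\left(-24352\right) \left(- \frac{1}{3636}\right) + 22028 \left(- \frac{1}{15661}\right)} = \left(- \frac{586}{195}\right) \left(- \frac{1}{36482}\right) - \frac{8184}{\frac{6088}{909} - \frac{22028}{15661}} = \frac{293}{3556995} - \frac{8184}{\frac{75320716}{14235849}} = \frac{293}{3556995} - \frac{29126547054}{18830179} = - \frac{103602976721100283}{66978852552105}$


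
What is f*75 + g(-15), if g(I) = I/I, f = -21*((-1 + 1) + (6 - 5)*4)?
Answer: -6299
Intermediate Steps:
f = -84 (f = -21*(0 + 1*4) = -21*(0 + 4) = -21*4 = -84)
g(I) = 1
f*75 + g(-15) = -84*75 + 1 = -6300 + 1 = -6299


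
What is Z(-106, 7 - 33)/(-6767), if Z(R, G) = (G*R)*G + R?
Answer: 71762/6767 ≈ 10.605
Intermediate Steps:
Z(R, G) = R + R*G**2 (Z(R, G) = R*G**2 + R = R + R*G**2)
Z(-106, 7 - 33)/(-6767) = -106*(1 + (7 - 33)**2)/(-6767) = -106*(1 + (-26)**2)*(-1/6767) = -106*(1 + 676)*(-1/6767) = -106*677*(-1/6767) = -71762*(-1/6767) = 71762/6767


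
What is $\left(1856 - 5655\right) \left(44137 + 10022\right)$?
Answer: $-205750041$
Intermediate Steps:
$\left(1856 - 5655\right) \left(44137 + 10022\right) = \left(-3799\right) 54159 = -205750041$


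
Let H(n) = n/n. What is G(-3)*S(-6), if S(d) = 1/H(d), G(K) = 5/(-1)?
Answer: -5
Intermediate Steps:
H(n) = 1
G(K) = -5 (G(K) = 5*(-1) = -5)
S(d) = 1 (S(d) = 1/1 = 1)
G(-3)*S(-6) = -5*1 = -5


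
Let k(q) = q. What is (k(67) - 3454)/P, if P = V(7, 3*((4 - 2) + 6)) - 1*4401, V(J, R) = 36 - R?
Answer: 1129/1463 ≈ 0.77170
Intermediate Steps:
P = -4389 (P = (36 - 3*((4 - 2) + 6)) - 1*4401 = (36 - 3*(2 + 6)) - 4401 = (36 - 3*8) - 4401 = (36 - 1*24) - 4401 = (36 - 24) - 4401 = 12 - 4401 = -4389)
(k(67) - 3454)/P = (67 - 3454)/(-4389) = -3387*(-1/4389) = 1129/1463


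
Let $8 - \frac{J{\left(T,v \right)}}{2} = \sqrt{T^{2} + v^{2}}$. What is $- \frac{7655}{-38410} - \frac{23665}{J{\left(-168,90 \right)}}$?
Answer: $\frac{39134609}{13927466} + \frac{14199 \sqrt{1009}}{7252} \approx 65.003$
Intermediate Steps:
$J{\left(T,v \right)} = 16 - 2 \sqrt{T^{2} + v^{2}}$
$- \frac{7655}{-38410} - \frac{23665}{J{\left(-168,90 \right)}} = - \frac{7655}{-38410} - \frac{23665}{16 - 2 \sqrt{\left(-168\right)^{2} + 90^{2}}} = \left(-7655\right) \left(- \frac{1}{38410}\right) - \frac{23665}{16 - 2 \sqrt{28224 + 8100}} = \frac{1531}{7682} - \frac{23665}{16 - 2 \sqrt{36324}} = \frac{1531}{7682} - \frac{23665}{16 - 2 \cdot 6 \sqrt{1009}} = \frac{1531}{7682} - \frac{23665}{16 - 12 \sqrt{1009}}$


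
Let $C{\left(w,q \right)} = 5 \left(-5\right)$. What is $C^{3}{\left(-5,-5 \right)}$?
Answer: $-15625$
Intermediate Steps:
$C{\left(w,q \right)} = -25$
$C^{3}{\left(-5,-5 \right)} = \left(-25\right)^{3} = -15625$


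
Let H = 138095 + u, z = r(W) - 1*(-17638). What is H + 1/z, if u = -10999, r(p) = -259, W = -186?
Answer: 2208801385/17379 ≈ 1.2710e+5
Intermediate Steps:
z = 17379 (z = -259 - 1*(-17638) = -259 + 17638 = 17379)
H = 127096 (H = 138095 - 10999 = 127096)
H + 1/z = 127096 + 1/17379 = 2208801385/17379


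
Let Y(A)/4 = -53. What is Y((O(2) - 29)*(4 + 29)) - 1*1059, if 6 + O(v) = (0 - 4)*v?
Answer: -1271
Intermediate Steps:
O(v) = -6 - 4*v (O(v) = -6 + (0 - 4)*v = -6 - 4*v)
Y(A) = -212 (Y(A) = 4*(-53) = -212)
Y((O(2) - 29)*(4 + 29)) - 1*1059 = -212 - 1*1059 = -212 - 1059 = -1271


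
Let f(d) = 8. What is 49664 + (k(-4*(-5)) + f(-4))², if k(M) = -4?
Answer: 49680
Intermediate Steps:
49664 + (k(-4*(-5)) + f(-4))² = 49664 + (-4 + 8)² = 49664 + 4² = 49664 + 16 = 49680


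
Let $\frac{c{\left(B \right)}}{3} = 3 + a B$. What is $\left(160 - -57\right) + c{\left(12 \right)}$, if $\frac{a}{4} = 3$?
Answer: $658$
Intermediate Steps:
$a = 12$ ($a = 4 \cdot 3 = 12$)
$c{\left(B \right)} = 9 + 36 B$ ($c{\left(B \right)} = 3 \left(3 + 12 B\right) = 9 + 36 B$)
$\left(160 - -57\right) + c{\left(12 \right)} = \left(160 - -57\right) + \left(9 + 36 \cdot 12\right) = \left(160 + 57\right) + \left(9 + 432\right) = 217 + 441 = 658$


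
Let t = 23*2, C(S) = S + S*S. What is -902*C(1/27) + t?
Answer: 8278/729 ≈ 11.355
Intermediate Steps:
C(S) = S + S**2
t = 46
-902*C(1/27) + t = -902*(1 + 1/27)/27 + 46 = -902*28/(27*27) + 46 = -902*28/729 + 46 = -25256/729 + 46 = 8278/729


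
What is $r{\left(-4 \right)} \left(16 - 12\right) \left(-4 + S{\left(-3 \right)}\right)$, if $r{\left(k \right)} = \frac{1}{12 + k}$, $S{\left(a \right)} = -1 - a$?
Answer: $-1$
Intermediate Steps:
$r{\left(-4 \right)} \left(16 - 12\right) \left(-4 + S{\left(-3 \right)}\right) = \frac{\left(16 - 12\right) \left(-4 - -2\right)}{12 - 4} = \frac{4 \left(-4 + \left(-1 + 3\right)\right)}{8} = \frac{4 \left(-4 + 2\right)}{8} = \frac{4 \left(-2\right)}{8} = \frac{1}{8} \left(-8\right) = -1$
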